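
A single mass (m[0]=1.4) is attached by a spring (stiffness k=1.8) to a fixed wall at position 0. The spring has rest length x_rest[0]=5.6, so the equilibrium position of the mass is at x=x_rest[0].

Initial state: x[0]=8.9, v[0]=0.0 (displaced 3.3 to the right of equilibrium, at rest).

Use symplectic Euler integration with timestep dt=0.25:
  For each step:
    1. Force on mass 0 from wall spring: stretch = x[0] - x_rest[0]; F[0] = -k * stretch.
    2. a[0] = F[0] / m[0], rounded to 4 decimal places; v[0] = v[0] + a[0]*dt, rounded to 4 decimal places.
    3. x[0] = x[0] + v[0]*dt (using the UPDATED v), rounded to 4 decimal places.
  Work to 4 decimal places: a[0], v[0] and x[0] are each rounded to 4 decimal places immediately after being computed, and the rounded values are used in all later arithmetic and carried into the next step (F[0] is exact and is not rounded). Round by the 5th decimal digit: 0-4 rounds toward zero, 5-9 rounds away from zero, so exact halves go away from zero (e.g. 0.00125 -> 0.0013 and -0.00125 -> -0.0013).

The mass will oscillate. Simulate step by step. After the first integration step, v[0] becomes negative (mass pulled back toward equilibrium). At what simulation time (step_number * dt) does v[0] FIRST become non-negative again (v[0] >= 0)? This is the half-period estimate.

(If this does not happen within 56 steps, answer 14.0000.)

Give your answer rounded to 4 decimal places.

Answer: 3.0000

Derivation:
Step 0: x=[8.9000] v=[0.0000]
Step 1: x=[8.6348] v=[-1.0607]
Step 2: x=[8.1258] v=[-2.0362]
Step 3: x=[7.4138] v=[-2.8481]
Step 4: x=[6.5560] v=[-3.4311]
Step 5: x=[5.6214] v=[-3.7384]
Step 6: x=[4.6851] v=[-3.7453]
Step 7: x=[3.8223] v=[-3.4512]
Step 8: x=[3.1024] v=[-2.8798]
Step 9: x=[2.5832] v=[-2.0770]
Step 10: x=[2.3064] v=[-1.1073]
Step 11: x=[2.2942] v=[-0.0487]
Step 12: x=[2.5477] v=[1.0139]
First v>=0 after going negative at step 12, time=3.0000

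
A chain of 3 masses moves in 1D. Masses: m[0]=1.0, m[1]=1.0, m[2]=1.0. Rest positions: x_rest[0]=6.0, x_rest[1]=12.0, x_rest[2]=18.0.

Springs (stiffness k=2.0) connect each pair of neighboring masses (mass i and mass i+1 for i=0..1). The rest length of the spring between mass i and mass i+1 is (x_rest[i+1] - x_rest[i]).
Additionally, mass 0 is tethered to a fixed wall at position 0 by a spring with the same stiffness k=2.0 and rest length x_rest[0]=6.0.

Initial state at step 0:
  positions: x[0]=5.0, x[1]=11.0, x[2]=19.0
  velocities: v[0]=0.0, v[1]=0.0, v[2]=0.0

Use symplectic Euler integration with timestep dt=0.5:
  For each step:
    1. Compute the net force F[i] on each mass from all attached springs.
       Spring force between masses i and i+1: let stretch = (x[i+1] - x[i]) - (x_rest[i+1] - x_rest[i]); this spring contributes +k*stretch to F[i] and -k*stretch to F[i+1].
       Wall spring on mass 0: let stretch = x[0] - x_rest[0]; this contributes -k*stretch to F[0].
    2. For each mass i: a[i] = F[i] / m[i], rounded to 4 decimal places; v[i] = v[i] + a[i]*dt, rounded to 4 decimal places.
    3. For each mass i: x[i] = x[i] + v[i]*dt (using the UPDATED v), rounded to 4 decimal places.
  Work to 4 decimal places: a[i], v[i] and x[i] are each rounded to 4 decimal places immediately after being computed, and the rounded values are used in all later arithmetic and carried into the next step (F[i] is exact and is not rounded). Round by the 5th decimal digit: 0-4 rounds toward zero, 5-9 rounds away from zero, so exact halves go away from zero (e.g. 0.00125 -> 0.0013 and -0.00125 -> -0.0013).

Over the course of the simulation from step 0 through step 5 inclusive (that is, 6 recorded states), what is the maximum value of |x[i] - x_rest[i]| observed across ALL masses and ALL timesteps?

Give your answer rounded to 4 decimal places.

Answer: 1.3750

Derivation:
Step 0: x=[5.0000 11.0000 19.0000] v=[0.0000 0.0000 0.0000]
Step 1: x=[5.5000 12.0000 18.0000] v=[1.0000 2.0000 -2.0000]
Step 2: x=[6.5000 12.7500 17.0000] v=[2.0000 1.5000 -2.0000]
Step 3: x=[7.3750 12.5000 16.8750] v=[1.7500 -0.5000 -0.2500]
Step 4: x=[7.1250 11.8750 17.5625] v=[-0.5000 -1.2500 1.3750]
Step 5: x=[5.6875 11.7188 18.4063] v=[-2.8750 -0.3125 1.6875]
Max displacement = 1.3750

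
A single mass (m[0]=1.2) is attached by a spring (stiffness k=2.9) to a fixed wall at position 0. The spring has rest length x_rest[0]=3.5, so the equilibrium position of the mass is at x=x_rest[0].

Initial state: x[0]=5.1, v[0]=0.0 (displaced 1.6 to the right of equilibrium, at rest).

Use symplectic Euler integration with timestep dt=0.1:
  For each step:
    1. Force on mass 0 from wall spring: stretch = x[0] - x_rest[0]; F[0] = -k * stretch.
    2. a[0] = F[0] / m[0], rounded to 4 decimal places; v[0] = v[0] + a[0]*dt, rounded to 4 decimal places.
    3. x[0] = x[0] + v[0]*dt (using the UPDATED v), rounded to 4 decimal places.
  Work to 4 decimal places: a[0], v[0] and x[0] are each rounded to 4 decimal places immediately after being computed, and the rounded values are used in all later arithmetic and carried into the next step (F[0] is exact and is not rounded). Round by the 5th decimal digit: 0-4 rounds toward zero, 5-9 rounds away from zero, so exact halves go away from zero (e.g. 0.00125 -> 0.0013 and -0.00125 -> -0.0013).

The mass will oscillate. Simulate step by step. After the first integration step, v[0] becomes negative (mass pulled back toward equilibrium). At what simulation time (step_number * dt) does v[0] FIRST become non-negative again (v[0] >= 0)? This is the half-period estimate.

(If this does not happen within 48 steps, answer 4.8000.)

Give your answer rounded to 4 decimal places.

Answer: 2.1000

Derivation:
Step 0: x=[5.1000] v=[0.0000]
Step 1: x=[5.0613] v=[-0.3867]
Step 2: x=[4.9849] v=[-0.7640]
Step 3: x=[4.8726] v=[-1.1229]
Step 4: x=[4.7271] v=[-1.4546]
Step 5: x=[4.5520] v=[-1.7512]
Step 6: x=[4.3515] v=[-2.0054]
Step 7: x=[4.1304] v=[-2.2112]
Step 8: x=[3.8940] v=[-2.3636]
Step 9: x=[3.6481] v=[-2.4588]
Step 10: x=[3.3986] v=[-2.4946]
Step 11: x=[3.1516] v=[-2.4701]
Step 12: x=[2.9130] v=[-2.3859]
Step 13: x=[2.6886] v=[-2.2440]
Step 14: x=[2.4838] v=[-2.0479]
Step 15: x=[2.3036] v=[-1.8023]
Step 16: x=[2.1523] v=[-1.5132]
Step 17: x=[2.0336] v=[-1.1875]
Step 18: x=[1.9503] v=[-0.8331]
Step 19: x=[1.9044] v=[-0.4586]
Step 20: x=[1.8971] v=[-0.0730]
Step 21: x=[1.9285] v=[0.3144]
First v>=0 after going negative at step 21, time=2.1000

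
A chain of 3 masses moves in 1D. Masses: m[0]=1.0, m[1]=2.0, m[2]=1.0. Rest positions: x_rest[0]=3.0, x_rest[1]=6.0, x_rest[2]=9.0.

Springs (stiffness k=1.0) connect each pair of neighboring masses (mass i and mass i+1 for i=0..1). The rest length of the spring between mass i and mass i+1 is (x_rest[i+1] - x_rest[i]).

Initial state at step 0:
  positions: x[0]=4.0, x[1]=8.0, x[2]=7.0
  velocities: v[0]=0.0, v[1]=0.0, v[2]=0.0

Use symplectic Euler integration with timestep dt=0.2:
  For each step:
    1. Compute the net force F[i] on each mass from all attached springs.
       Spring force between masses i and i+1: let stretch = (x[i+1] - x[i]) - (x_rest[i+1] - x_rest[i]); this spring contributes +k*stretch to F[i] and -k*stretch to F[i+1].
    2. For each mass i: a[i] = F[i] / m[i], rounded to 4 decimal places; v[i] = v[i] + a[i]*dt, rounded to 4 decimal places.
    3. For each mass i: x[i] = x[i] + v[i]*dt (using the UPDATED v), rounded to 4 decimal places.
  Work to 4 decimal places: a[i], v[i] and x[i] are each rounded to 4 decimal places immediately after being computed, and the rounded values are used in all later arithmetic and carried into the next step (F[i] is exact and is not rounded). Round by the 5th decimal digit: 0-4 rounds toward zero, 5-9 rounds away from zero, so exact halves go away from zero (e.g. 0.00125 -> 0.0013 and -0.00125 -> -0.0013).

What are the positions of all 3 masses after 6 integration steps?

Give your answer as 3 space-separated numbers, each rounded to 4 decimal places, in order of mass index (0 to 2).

Answer: 4.4916 6.4086 9.6914

Derivation:
Step 0: x=[4.0000 8.0000 7.0000] v=[0.0000 0.0000 0.0000]
Step 1: x=[4.0400 7.9000 7.1600] v=[0.2000 -0.5000 0.8000]
Step 2: x=[4.1144 7.7080 7.4696] v=[0.3720 -0.9600 1.5480]
Step 3: x=[4.2125 7.4394 7.9087] v=[0.4907 -1.3432 2.1957]
Step 4: x=[4.3197 7.1156 8.4491] v=[0.5361 -1.6190 2.7018]
Step 5: x=[4.4188 6.7626 9.0561] v=[0.4953 -1.7652 3.0351]
Step 6: x=[4.4916 6.4086 9.6914] v=[0.3641 -1.7702 3.1764]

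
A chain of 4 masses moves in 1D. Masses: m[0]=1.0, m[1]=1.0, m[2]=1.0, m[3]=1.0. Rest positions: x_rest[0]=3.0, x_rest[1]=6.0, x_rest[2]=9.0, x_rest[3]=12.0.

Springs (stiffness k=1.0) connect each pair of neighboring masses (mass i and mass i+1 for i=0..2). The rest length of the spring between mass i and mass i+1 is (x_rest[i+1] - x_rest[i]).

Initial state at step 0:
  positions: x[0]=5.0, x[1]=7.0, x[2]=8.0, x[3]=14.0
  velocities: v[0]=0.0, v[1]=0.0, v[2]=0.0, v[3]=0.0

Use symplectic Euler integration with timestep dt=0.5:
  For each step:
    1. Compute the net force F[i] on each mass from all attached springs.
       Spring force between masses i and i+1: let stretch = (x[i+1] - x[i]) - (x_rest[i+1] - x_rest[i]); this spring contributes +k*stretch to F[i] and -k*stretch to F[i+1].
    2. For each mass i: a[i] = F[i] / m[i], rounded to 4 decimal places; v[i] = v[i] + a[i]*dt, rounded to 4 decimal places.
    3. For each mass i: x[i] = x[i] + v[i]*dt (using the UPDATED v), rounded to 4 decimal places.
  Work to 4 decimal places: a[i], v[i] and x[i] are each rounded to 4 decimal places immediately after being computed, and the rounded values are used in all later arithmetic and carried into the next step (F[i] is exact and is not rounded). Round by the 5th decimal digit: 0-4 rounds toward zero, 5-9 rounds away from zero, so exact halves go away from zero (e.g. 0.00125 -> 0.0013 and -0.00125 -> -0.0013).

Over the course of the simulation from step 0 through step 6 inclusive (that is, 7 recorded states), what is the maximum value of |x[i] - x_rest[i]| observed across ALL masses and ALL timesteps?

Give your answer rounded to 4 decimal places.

Answer: 2.7813

Derivation:
Step 0: x=[5.0000 7.0000 8.0000 14.0000] v=[0.0000 0.0000 0.0000 0.0000]
Step 1: x=[4.7500 6.7500 9.2500 13.2500] v=[-0.5000 -0.5000 2.5000 -1.5000]
Step 2: x=[4.2500 6.6250 10.8750 12.2500] v=[-1.0000 -0.2500 3.2500 -2.0000]
Step 3: x=[3.5938 6.9688 11.7813 11.6563] v=[-1.3125 0.6875 1.8125 -1.1875]
Step 4: x=[3.0313 7.6720 11.4532 11.8438] v=[-1.1250 1.4063 -0.6563 0.3750]
Step 5: x=[2.8790 8.1603 10.2774 12.6837] v=[-0.3047 0.9766 -2.3516 1.6797]
Step 6: x=[3.2970 7.8576 9.1739 13.6720] v=[0.8360 -0.6055 -2.2070 1.9766]
Max displacement = 2.7813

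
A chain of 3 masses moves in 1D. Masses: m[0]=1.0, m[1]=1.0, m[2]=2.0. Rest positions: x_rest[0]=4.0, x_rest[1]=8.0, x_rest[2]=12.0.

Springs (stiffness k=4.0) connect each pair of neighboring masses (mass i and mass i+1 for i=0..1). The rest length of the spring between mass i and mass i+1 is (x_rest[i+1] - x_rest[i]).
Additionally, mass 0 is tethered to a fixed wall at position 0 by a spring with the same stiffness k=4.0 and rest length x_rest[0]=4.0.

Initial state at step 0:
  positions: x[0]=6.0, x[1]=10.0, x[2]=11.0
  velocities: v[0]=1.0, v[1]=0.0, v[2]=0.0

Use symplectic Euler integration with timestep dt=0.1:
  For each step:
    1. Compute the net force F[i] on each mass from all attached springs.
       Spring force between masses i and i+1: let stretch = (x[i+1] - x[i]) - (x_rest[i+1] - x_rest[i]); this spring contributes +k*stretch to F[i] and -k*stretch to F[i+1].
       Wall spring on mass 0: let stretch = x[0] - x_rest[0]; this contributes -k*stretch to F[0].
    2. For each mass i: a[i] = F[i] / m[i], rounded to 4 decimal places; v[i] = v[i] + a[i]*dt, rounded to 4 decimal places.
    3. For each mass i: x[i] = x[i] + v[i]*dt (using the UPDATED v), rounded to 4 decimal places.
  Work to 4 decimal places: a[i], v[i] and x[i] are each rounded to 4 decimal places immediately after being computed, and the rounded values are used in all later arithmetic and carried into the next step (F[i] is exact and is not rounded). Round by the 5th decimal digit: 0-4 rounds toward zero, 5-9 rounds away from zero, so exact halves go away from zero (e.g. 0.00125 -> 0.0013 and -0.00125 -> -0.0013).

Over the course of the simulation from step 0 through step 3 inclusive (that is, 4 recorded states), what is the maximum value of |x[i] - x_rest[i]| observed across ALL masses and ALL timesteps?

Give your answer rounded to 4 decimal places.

Step 0: x=[6.0000 10.0000 11.0000] v=[1.0000 0.0000 0.0000]
Step 1: x=[6.0200 9.8800 11.0600] v=[0.2000 -1.2000 0.6000]
Step 2: x=[5.9536 9.6528 11.1764] v=[-0.6640 -2.2720 1.1640]
Step 3: x=[5.7970 9.3386 11.3423] v=[-1.5658 -3.1422 1.6593]
Max displacement = 2.0200

Answer: 2.0200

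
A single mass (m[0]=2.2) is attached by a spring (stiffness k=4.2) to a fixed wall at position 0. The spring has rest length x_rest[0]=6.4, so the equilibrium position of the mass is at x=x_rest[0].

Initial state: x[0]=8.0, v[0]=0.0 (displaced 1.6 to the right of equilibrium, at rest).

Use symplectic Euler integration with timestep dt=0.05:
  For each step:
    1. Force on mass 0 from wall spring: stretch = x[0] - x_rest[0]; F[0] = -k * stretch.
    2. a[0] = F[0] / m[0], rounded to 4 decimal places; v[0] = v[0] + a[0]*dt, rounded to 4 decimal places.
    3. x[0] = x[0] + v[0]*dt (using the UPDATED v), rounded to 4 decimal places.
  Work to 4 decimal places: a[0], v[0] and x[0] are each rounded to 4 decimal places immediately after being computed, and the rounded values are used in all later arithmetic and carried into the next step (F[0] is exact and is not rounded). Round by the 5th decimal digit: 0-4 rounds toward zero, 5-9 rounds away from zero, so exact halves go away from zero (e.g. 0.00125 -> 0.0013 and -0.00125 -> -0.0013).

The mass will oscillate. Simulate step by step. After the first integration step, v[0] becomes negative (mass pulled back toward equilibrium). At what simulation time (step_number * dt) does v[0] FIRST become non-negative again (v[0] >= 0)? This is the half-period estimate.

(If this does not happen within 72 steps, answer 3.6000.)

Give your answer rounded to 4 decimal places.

Answer: 2.3000

Derivation:
Step 0: x=[8.0000] v=[0.0000]
Step 1: x=[7.9924] v=[-0.1527]
Step 2: x=[7.9772] v=[-0.3047]
Step 3: x=[7.9544] v=[-0.4553]
Step 4: x=[7.9242] v=[-0.6037]
Step 5: x=[7.8867] v=[-0.7492]
Step 6: x=[7.8421] v=[-0.8911]
Step 7: x=[7.7907] v=[-1.0288]
Step 8: x=[7.7326] v=[-1.1616]
Step 9: x=[7.6682] v=[-1.2888]
Step 10: x=[7.5977] v=[-1.4099]
Step 11: x=[7.5215] v=[-1.5242]
Step 12: x=[7.4399] v=[-1.6313]
Step 13: x=[7.3534] v=[-1.7306]
Step 14: x=[7.2623] v=[-1.8216]
Step 15: x=[7.1671] v=[-1.9039]
Step 16: x=[7.0682] v=[-1.9771]
Step 17: x=[6.9662] v=[-2.0409]
Step 18: x=[6.8615] v=[-2.0949]
Step 19: x=[6.7546] v=[-2.1390]
Step 20: x=[6.6460] v=[-2.1729]
Step 21: x=[6.5362] v=[-2.1964]
Step 22: x=[6.4257] v=[-2.2094]
Step 23: x=[6.3151] v=[-2.2119]
Step 24: x=[6.2049] v=[-2.2038]
Step 25: x=[6.0956] v=[-2.1852]
Step 26: x=[5.9878] v=[-2.1561]
Step 27: x=[5.8820] v=[-2.1168]
Step 28: x=[5.7786] v=[-2.0674]
Step 29: x=[5.6782] v=[-2.0081]
Step 30: x=[5.5812] v=[-1.9392]
Step 31: x=[5.4882] v=[-1.8610]
Step 32: x=[5.3995] v=[-1.7740]
Step 33: x=[5.3156] v=[-1.6785]
Step 34: x=[5.2369] v=[-1.5750]
Step 35: x=[5.1637] v=[-1.4640]
Step 36: x=[5.0964] v=[-1.3460]
Step 37: x=[5.0353] v=[-1.2216]
Step 38: x=[4.9807] v=[-1.0913]
Step 39: x=[4.9329] v=[-0.9558]
Step 40: x=[4.8921] v=[-0.8158]
Step 41: x=[4.8585] v=[-0.6719]
Step 42: x=[4.8323] v=[-0.5248]
Step 43: x=[4.8135] v=[-0.3752]
Step 44: x=[4.8023] v=[-0.2238]
Step 45: x=[4.7987] v=[-0.0713]
Step 46: x=[4.8028] v=[0.0816]
First v>=0 after going negative at step 46, time=2.3000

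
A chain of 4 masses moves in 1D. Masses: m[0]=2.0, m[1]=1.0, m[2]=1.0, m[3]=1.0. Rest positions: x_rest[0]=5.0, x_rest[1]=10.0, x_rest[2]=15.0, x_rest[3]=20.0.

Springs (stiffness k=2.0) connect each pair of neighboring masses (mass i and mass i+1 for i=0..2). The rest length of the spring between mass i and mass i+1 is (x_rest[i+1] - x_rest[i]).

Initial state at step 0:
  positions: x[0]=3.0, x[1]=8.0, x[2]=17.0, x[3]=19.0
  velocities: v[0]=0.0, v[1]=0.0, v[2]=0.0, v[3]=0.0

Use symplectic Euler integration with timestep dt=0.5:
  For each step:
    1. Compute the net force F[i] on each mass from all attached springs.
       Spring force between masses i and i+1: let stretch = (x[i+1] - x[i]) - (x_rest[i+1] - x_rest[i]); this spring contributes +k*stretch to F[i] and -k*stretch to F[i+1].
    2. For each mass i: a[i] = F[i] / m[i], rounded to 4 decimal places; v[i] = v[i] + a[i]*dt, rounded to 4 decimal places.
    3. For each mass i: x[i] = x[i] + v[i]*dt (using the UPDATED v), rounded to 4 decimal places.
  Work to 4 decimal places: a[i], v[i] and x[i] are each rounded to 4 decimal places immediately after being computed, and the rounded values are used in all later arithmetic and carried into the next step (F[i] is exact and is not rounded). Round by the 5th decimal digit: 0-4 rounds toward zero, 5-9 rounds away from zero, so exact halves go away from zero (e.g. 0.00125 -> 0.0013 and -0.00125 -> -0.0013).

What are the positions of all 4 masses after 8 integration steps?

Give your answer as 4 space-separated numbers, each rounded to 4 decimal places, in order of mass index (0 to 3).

Step 0: x=[3.0000 8.0000 17.0000 19.0000] v=[0.0000 0.0000 0.0000 0.0000]
Step 1: x=[3.0000 10.0000 13.5000 20.5000] v=[0.0000 4.0000 -7.0000 3.0000]
Step 2: x=[3.5000 10.2500 11.7500 21.0000] v=[1.0000 0.5000 -3.5000 1.0000]
Step 3: x=[4.4375 7.8750 13.8750 19.3750] v=[1.8750 -4.7500 4.2500 -3.2500]
Step 4: x=[4.9844 6.7813 15.7500 17.5000] v=[1.0938 -2.1875 3.7500 -3.7500]
Step 5: x=[4.7305 9.2735 14.0157 17.2500] v=[-0.5078 4.9843 -3.4687 -0.5000]
Step 6: x=[4.3624 11.8653 11.5274 17.8829] v=[-0.7363 5.1835 -4.9766 1.2657]
Step 7: x=[4.6200 10.5367 12.3858 17.8380] v=[0.5152 -2.6573 1.7168 -0.0898]
Step 8: x=[5.1068 7.1743 15.0458 17.5670] v=[0.9736 -6.7249 5.3199 -0.5420]

Answer: 5.1068 7.1743 15.0458 17.5670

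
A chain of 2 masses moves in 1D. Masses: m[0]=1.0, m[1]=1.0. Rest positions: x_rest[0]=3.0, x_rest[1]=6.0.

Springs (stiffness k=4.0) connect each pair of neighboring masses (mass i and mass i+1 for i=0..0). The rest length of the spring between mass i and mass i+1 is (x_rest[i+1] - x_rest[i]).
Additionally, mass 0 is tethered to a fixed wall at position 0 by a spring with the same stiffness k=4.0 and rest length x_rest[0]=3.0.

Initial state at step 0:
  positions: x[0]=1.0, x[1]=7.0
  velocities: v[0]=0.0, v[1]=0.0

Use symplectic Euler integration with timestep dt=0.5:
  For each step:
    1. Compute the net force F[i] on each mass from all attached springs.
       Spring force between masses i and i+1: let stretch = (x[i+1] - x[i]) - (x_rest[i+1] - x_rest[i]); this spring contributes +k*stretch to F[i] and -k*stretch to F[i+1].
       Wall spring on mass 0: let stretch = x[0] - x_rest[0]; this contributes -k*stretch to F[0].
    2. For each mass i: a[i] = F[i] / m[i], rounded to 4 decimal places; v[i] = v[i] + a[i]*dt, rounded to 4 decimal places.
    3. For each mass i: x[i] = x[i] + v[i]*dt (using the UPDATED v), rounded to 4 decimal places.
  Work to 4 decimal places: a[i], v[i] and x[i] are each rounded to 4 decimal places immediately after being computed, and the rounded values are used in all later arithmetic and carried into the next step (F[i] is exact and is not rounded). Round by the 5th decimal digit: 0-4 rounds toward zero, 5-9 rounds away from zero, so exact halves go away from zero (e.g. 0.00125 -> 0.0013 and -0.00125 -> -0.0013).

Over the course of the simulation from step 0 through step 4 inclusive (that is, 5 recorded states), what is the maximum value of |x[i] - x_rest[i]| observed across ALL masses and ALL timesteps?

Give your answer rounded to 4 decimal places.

Step 0: x=[1.0000 7.0000] v=[0.0000 0.0000]
Step 1: x=[6.0000 4.0000] v=[10.0000 -6.0000]
Step 2: x=[3.0000 6.0000] v=[-6.0000 4.0000]
Step 3: x=[0.0000 8.0000] v=[-6.0000 4.0000]
Step 4: x=[5.0000 5.0000] v=[10.0000 -6.0000]
Max displacement = 3.0000

Answer: 3.0000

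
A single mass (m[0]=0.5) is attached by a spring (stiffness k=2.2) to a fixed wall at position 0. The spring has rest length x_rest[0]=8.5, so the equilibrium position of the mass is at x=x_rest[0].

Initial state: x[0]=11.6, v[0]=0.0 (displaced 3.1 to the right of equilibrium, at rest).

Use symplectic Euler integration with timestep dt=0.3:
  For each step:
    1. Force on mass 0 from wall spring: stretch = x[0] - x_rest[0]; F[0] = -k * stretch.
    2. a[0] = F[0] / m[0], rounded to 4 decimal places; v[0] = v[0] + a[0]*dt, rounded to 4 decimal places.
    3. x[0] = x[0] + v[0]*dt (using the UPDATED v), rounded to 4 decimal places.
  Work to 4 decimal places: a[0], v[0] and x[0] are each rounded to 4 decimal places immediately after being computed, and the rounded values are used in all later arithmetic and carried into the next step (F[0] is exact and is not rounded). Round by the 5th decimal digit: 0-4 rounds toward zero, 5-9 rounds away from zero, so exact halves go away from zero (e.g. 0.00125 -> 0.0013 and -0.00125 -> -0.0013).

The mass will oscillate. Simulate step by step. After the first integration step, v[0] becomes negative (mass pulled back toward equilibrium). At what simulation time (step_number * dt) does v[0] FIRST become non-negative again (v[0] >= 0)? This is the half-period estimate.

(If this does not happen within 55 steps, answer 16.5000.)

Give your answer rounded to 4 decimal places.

Answer: 1.5000

Derivation:
Step 0: x=[11.6000] v=[0.0000]
Step 1: x=[10.3724] v=[-4.0920]
Step 2: x=[8.4033] v=[-6.5636]
Step 3: x=[6.4725] v=[-6.4360]
Step 4: x=[5.3446] v=[-3.7597]
Step 5: x=[5.4662] v=[0.4054]
First v>=0 after going negative at step 5, time=1.5000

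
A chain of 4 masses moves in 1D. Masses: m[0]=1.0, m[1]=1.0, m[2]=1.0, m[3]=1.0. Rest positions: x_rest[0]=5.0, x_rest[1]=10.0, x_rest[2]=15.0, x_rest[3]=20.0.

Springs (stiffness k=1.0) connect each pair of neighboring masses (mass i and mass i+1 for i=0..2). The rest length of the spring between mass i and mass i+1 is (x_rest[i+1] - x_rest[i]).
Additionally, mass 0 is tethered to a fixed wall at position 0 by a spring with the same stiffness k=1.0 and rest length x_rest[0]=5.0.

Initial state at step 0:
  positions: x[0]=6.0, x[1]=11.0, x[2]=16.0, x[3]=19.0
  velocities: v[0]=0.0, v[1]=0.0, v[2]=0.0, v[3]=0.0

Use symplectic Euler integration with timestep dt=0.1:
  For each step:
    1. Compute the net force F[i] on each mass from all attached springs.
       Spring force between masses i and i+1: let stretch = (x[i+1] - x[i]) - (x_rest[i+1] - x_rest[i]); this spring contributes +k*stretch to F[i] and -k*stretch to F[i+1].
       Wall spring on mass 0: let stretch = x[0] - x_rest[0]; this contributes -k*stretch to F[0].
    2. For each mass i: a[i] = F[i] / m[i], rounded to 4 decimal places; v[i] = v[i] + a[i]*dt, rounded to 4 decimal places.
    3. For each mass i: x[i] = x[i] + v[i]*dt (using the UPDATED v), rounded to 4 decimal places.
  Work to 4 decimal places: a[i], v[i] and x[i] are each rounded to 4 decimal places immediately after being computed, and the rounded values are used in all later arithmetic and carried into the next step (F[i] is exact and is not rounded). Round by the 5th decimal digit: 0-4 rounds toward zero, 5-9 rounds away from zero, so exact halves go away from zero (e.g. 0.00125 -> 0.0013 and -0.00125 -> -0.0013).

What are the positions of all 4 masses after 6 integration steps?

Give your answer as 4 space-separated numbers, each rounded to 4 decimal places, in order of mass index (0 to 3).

Step 0: x=[6.0000 11.0000 16.0000 19.0000] v=[0.0000 0.0000 0.0000 0.0000]
Step 1: x=[5.9900 11.0000 15.9800 19.0200] v=[-0.1000 0.0000 -0.2000 0.2000]
Step 2: x=[5.9702 10.9997 15.9406 19.0596] v=[-0.1980 -0.0030 -0.3940 0.3960]
Step 3: x=[5.9410 10.9985 15.8830 19.1180] v=[-0.2921 -0.0119 -0.5762 0.5841]
Step 4: x=[5.9030 10.9956 15.8089 19.1941] v=[-0.3805 -0.0292 -0.7412 0.7606]
Step 5: x=[5.8569 10.9899 15.7205 19.2863] v=[-0.4615 -0.0571 -0.8840 0.9221]
Step 6: x=[5.8035 10.9802 15.6205 19.3929] v=[-0.5339 -0.0973 -1.0005 1.0655]

Answer: 5.8035 10.9802 15.6205 19.3929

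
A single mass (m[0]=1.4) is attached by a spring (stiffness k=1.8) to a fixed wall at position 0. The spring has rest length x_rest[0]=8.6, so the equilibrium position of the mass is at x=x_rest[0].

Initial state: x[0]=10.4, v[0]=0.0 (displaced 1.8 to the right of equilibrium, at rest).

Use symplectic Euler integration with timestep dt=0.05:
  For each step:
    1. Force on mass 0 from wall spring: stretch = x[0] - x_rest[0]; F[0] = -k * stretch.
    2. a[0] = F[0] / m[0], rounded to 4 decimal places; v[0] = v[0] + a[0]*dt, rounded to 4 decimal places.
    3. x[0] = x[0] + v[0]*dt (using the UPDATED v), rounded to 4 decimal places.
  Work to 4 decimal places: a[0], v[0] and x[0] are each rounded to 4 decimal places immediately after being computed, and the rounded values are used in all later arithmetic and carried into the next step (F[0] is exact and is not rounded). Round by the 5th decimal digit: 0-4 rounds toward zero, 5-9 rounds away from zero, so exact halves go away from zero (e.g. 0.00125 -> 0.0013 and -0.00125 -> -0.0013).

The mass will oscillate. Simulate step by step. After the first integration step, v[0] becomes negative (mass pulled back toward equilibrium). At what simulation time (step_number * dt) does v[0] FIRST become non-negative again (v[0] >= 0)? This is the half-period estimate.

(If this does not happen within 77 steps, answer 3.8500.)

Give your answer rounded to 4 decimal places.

Answer: 2.8000

Derivation:
Step 0: x=[10.4000] v=[0.0000]
Step 1: x=[10.3942] v=[-0.1157]
Step 2: x=[10.3827] v=[-0.2310]
Step 3: x=[10.3654] v=[-0.3456]
Step 4: x=[10.3424] v=[-0.4591]
Step 5: x=[10.3138] v=[-0.5711]
Step 6: x=[10.2797] v=[-0.6813]
Step 7: x=[10.2402] v=[-0.7893]
Step 8: x=[10.1955] v=[-0.8947]
Step 9: x=[10.1456] v=[-0.9973]
Step 10: x=[10.0908] v=[-1.0967]
Step 11: x=[10.0312] v=[-1.1925]
Step 12: x=[9.9670] v=[-1.2845]
Step 13: x=[9.8984] v=[-1.3724]
Step 14: x=[9.8256] v=[-1.4559]
Step 15: x=[9.7489] v=[-1.5347]
Step 16: x=[9.6685] v=[-1.6086]
Step 17: x=[9.5846] v=[-1.6773]
Step 18: x=[9.4976] v=[-1.7406]
Step 19: x=[9.4077] v=[-1.7983]
Step 20: x=[9.3152] v=[-1.8502]
Step 21: x=[9.2204] v=[-1.8962]
Step 22: x=[9.1236] v=[-1.9361]
Step 23: x=[9.0251] v=[-1.9698]
Step 24: x=[8.9252] v=[-1.9971]
Step 25: x=[8.8243] v=[-2.0180]
Step 26: x=[8.7227] v=[-2.0324]
Step 27: x=[8.6207] v=[-2.0403]
Step 28: x=[8.5186] v=[-2.0416]
Step 29: x=[8.4168] v=[-2.0364]
Step 30: x=[8.3156] v=[-2.0246]
Step 31: x=[8.2153] v=[-2.0063]
Step 32: x=[8.1162] v=[-1.9816]
Step 33: x=[8.0187] v=[-1.9505]
Step 34: x=[7.9230] v=[-1.9131]
Step 35: x=[7.8295] v=[-1.8696]
Step 36: x=[7.7385] v=[-1.8201]
Step 37: x=[7.6503] v=[-1.7647]
Step 38: x=[7.5651] v=[-1.7037]
Step 39: x=[7.4832] v=[-1.6372]
Step 40: x=[7.4049] v=[-1.5654]
Step 41: x=[7.3305] v=[-1.4886]
Step 42: x=[7.2602] v=[-1.4070]
Step 43: x=[7.1942] v=[-1.3209]
Step 44: x=[7.1327] v=[-1.2305]
Step 45: x=[7.0759] v=[-1.1362]
Step 46: x=[7.0240] v=[-1.0382]
Step 47: x=[6.9772] v=[-0.9369]
Step 48: x=[6.9356] v=[-0.8326]
Step 49: x=[6.8993] v=[-0.7256]
Step 50: x=[6.8685] v=[-0.6163]
Step 51: x=[6.8433] v=[-0.5050]
Step 52: x=[6.8237] v=[-0.3921]
Step 53: x=[6.8098] v=[-0.2779]
Step 54: x=[6.8017] v=[-0.1628]
Step 55: x=[6.7993] v=[-0.0472]
Step 56: x=[6.8027] v=[0.0686]
First v>=0 after going negative at step 56, time=2.8000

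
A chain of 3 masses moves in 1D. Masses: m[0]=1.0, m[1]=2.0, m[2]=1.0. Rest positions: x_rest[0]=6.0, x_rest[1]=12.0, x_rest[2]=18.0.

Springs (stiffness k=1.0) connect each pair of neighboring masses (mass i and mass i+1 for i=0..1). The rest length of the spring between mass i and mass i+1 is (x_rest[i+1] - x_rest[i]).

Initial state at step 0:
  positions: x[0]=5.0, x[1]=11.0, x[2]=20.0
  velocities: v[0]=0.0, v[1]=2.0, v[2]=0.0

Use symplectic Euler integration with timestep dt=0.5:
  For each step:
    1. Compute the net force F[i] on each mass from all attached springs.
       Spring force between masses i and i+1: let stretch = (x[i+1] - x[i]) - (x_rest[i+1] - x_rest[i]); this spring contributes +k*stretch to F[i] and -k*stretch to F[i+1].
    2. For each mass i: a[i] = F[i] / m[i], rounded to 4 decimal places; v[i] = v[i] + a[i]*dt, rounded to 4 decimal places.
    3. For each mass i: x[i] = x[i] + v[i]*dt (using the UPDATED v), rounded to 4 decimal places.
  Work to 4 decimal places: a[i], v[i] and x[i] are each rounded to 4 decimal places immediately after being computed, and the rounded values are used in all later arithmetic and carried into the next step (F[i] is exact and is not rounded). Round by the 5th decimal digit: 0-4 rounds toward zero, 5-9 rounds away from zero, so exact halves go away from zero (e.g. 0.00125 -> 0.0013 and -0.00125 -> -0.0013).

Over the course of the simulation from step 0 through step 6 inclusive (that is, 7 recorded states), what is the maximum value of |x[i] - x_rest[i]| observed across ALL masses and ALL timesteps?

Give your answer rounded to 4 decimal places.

Answer: 4.9750

Derivation:
Step 0: x=[5.0000 11.0000 20.0000] v=[0.0000 2.0000 0.0000]
Step 1: x=[5.0000 12.3750 19.2500] v=[0.0000 2.7500 -1.5000]
Step 2: x=[5.3438 13.6875 18.2813] v=[0.6875 2.6250 -1.9375]
Step 3: x=[6.2735 14.5313 17.6641] v=[1.8594 1.6875 -1.2344]
Step 4: x=[7.7677 14.7345 17.7637] v=[2.9883 0.4063 0.1992]
Step 5: x=[9.5036 14.4455 18.6060] v=[3.4717 -0.5781 1.6846]
Step 6: x=[10.9750 14.0588 19.9082] v=[2.9427 -0.7735 2.6044]
Max displacement = 4.9750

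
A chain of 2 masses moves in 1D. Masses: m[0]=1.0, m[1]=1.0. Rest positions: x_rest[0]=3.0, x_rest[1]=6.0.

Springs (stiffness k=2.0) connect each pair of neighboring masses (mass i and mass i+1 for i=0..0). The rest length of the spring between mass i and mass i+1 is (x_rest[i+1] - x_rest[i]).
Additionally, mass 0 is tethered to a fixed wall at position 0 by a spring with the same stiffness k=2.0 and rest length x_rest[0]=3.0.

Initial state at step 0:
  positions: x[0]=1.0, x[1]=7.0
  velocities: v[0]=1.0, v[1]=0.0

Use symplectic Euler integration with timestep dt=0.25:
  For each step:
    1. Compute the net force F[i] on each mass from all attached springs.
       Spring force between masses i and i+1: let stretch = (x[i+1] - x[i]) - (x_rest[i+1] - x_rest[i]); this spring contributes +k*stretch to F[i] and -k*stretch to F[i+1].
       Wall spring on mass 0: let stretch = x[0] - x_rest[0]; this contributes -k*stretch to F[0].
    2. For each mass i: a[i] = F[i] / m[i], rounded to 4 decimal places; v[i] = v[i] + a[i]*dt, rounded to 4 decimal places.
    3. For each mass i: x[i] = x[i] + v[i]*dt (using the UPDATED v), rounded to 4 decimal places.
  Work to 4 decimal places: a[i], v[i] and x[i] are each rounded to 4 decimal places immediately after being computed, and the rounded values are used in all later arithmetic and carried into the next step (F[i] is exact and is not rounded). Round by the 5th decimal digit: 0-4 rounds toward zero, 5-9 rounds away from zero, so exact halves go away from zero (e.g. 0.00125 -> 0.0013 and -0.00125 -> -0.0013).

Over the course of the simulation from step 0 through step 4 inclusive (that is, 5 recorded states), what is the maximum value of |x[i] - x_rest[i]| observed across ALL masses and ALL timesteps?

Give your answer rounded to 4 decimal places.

Answer: 2.1322

Derivation:
Step 0: x=[1.0000 7.0000] v=[1.0000 0.0000]
Step 1: x=[1.8750 6.6250] v=[3.5000 -1.5000]
Step 2: x=[3.1094 6.0313] v=[4.9375 -2.3750]
Step 3: x=[4.3204 5.4473] v=[4.8438 -2.3360]
Step 4: x=[5.1322 5.0974] v=[3.2471 -1.3995]
Max displacement = 2.1322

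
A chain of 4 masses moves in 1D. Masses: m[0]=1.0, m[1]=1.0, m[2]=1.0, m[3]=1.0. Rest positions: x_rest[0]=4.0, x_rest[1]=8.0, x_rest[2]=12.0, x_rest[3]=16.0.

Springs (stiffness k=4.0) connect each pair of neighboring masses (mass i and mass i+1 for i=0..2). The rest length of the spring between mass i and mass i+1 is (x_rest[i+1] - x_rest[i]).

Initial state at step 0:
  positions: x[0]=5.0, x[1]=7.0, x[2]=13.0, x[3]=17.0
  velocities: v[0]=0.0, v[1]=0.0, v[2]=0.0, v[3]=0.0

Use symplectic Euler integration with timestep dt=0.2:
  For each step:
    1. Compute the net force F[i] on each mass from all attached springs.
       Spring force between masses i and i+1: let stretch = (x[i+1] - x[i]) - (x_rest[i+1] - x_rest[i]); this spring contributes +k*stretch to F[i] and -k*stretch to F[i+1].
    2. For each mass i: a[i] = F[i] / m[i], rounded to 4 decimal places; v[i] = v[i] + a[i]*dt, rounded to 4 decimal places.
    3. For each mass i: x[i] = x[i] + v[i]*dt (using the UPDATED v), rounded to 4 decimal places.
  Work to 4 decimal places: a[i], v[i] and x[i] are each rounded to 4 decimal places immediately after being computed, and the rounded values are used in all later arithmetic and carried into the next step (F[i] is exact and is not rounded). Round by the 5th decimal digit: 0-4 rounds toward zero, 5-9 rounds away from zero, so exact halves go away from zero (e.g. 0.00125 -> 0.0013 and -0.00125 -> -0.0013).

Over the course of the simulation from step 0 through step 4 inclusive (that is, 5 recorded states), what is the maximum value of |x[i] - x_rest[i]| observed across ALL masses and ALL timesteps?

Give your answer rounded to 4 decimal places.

Answer: 1.8002

Derivation:
Step 0: x=[5.0000 7.0000 13.0000 17.0000] v=[0.0000 0.0000 0.0000 0.0000]
Step 1: x=[4.6800 7.6400 12.6800 17.0000] v=[-1.6000 3.2000 -1.6000 0.0000]
Step 2: x=[4.1936 8.6128 12.2448 16.9488] v=[-2.4320 4.8640 -2.1760 -0.2560]
Step 3: x=[3.7743 9.4596 11.9811 16.7850] v=[-2.0966 4.2342 -1.3184 -0.8192]
Step 4: x=[3.6246 9.8002 12.0826 16.4925] v=[-0.7484 1.7032 0.5075 -1.4623]
Max displacement = 1.8002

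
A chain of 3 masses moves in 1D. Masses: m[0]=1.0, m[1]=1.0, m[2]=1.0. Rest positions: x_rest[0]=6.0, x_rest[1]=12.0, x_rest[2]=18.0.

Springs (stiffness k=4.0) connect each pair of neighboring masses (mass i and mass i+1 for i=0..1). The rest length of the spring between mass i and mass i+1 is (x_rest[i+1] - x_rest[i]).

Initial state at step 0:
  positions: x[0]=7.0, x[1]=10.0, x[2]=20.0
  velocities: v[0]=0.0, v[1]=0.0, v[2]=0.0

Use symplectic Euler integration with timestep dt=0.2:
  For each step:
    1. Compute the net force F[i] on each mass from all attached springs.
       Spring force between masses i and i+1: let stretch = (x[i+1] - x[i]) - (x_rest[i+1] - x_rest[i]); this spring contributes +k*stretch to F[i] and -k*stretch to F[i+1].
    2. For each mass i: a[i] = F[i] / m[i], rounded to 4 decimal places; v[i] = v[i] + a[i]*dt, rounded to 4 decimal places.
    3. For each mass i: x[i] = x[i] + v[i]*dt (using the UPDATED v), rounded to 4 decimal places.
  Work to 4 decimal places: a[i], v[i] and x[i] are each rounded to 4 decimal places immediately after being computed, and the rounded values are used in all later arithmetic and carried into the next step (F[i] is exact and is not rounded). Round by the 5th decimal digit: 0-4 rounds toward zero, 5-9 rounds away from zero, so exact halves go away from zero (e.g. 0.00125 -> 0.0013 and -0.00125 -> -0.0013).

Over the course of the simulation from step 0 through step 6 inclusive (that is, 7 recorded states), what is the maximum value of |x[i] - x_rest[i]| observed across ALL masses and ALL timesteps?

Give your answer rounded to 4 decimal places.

Answer: 2.8184

Derivation:
Step 0: x=[7.0000 10.0000 20.0000] v=[0.0000 0.0000 0.0000]
Step 1: x=[6.5200 11.1200 19.3600] v=[-2.4000 5.6000 -3.2000]
Step 2: x=[5.8160 12.8224 18.3616] v=[-3.5200 8.5120 -4.9920]
Step 3: x=[5.2730 14.2900 17.4369] v=[-2.7149 7.3382 -4.6234]
Step 4: x=[5.2127 14.8184 16.9687] v=[-0.3013 2.6421 -2.3409]
Step 5: x=[5.7294 14.1540 17.1165] v=[2.5833 -3.3222 0.7389]
Step 6: x=[6.6340 12.6156 17.7503] v=[4.5230 -7.6919 3.1689]
Max displacement = 2.8184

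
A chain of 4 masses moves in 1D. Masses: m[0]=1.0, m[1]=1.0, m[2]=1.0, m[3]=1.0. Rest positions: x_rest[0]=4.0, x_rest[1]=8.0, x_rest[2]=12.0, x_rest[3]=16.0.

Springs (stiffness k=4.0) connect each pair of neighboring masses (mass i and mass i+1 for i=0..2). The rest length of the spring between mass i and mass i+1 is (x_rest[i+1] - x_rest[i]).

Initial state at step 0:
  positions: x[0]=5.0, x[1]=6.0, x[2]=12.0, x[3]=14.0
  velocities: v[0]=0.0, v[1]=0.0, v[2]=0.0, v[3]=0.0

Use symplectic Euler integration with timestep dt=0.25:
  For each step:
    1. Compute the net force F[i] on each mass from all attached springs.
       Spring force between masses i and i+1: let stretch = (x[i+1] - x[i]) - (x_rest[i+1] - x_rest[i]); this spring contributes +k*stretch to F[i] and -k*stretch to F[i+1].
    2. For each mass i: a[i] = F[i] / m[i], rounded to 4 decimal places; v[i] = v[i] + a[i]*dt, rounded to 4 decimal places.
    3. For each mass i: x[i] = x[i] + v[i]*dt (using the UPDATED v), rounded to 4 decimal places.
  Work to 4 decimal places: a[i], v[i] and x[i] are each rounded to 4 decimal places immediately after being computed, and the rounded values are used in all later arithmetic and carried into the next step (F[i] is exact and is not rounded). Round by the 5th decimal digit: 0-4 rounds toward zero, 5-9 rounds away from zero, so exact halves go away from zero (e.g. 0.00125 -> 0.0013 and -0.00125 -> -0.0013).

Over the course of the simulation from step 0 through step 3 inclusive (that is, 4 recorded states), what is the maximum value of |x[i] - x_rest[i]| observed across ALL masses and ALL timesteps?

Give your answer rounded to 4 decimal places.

Step 0: x=[5.0000 6.0000 12.0000 14.0000] v=[0.0000 0.0000 0.0000 0.0000]
Step 1: x=[4.2500 7.2500 11.0000 14.5000] v=[-3.0000 5.0000 -4.0000 2.0000]
Step 2: x=[3.2500 8.6875 9.9375 15.1250] v=[-4.0000 5.7500 -4.2500 2.5000]
Step 3: x=[2.6094 9.0781 9.8594 15.4531] v=[-2.5625 1.5625 -0.3125 1.3125]
Max displacement = 2.1406

Answer: 2.1406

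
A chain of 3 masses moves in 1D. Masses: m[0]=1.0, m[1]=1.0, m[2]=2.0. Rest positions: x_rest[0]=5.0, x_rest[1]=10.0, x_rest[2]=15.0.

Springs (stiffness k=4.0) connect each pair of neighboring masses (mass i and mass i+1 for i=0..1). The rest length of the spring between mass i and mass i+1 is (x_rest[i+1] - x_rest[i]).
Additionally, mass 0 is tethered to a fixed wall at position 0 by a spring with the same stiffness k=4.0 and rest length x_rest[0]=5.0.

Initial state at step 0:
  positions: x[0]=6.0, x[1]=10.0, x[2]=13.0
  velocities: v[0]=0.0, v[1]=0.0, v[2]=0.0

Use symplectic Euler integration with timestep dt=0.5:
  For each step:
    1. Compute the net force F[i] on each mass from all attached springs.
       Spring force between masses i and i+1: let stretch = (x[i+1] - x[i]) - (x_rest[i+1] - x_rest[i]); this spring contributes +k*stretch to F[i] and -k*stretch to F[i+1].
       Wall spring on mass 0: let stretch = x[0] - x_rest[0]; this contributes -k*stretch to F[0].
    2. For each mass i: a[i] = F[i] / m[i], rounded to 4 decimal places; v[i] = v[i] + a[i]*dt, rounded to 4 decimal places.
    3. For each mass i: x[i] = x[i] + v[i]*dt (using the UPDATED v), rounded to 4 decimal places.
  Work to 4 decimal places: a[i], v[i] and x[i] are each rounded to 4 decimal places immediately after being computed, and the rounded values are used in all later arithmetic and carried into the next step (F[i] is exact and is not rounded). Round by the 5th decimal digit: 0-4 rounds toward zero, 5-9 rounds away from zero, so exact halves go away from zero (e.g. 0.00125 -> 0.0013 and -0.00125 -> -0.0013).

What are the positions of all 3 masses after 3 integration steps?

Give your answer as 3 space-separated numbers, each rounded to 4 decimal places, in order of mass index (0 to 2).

Answer: 4.0000 9.0000 15.0000

Derivation:
Step 0: x=[6.0000 10.0000 13.0000] v=[0.0000 0.0000 0.0000]
Step 1: x=[4.0000 9.0000 14.0000] v=[-4.0000 -2.0000 2.0000]
Step 2: x=[3.0000 8.0000 15.0000] v=[-2.0000 -2.0000 2.0000]
Step 3: x=[4.0000 9.0000 15.0000] v=[2.0000 2.0000 0.0000]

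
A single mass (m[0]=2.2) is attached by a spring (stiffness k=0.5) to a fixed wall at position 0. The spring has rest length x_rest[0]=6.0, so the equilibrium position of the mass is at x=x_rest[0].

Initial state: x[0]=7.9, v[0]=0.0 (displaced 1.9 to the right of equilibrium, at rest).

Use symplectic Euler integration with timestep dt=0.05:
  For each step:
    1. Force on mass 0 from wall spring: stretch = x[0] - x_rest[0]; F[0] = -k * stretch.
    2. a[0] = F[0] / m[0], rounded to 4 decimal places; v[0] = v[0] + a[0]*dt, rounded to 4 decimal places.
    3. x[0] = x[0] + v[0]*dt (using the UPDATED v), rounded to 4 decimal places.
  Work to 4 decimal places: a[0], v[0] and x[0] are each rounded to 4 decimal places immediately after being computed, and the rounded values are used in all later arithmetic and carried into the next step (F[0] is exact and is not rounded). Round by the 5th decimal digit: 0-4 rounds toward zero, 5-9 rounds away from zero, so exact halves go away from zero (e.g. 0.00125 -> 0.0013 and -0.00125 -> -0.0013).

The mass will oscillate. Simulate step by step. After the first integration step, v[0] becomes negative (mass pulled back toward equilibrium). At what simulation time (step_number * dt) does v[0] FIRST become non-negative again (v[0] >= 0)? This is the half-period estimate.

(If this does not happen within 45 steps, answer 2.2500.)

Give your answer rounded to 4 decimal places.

Step 0: x=[7.9000] v=[0.0000]
Step 1: x=[7.8989] v=[-0.0216]
Step 2: x=[7.8967] v=[-0.0432]
Step 3: x=[7.8935] v=[-0.0648]
Step 4: x=[7.8892] v=[-0.0863]
Step 5: x=[7.8838] v=[-0.1078]
Step 6: x=[7.8773] v=[-0.1292]
Step 7: x=[7.8698] v=[-0.1505]
Step 8: x=[7.8612] v=[-0.1718]
Step 9: x=[7.8516] v=[-0.1930]
Step 10: x=[7.8409] v=[-0.2140]
Step 11: x=[7.8292] v=[-0.2349]
Step 12: x=[7.8164] v=[-0.2557]
Step 13: x=[7.8026] v=[-0.2763]
Step 14: x=[7.7878] v=[-0.2968]
Step 15: x=[7.7719] v=[-0.3171]
Step 16: x=[7.7550] v=[-0.3372]
Step 17: x=[7.7371] v=[-0.3571]
Step 18: x=[7.7183] v=[-0.3768]
Step 19: x=[7.6985] v=[-0.3963]
Step 20: x=[7.6777] v=[-0.4156]
Step 21: x=[7.6560] v=[-0.4347]
Step 22: x=[7.6333] v=[-0.4535]
Step 23: x=[7.6097] v=[-0.4721]
Step 24: x=[7.5852] v=[-0.4904]
Step 25: x=[7.5598] v=[-0.5084]
Step 26: x=[7.5335] v=[-0.5261]
Step 27: x=[7.5063] v=[-0.5435]
Step 28: x=[7.4783] v=[-0.5606]
Step 29: x=[7.4494] v=[-0.5774]
Step 30: x=[7.4197] v=[-0.5939]
Step 31: x=[7.3892] v=[-0.6100]
Step 32: x=[7.3579] v=[-0.6258]
Step 33: x=[7.3258] v=[-0.6412]
Step 34: x=[7.2930] v=[-0.6563]
Step 35: x=[7.2595] v=[-0.6710]
Step 36: x=[7.2252] v=[-0.6853]
Step 37: x=[7.1902] v=[-0.6992]
Step 38: x=[7.1546] v=[-0.7127]
Step 39: x=[7.1183] v=[-0.7258]
Step 40: x=[7.0814] v=[-0.7385]
Step 41: x=[7.0439] v=[-0.7508]
Step 42: x=[7.0058] v=[-0.7627]
Step 43: x=[6.9671] v=[-0.7741]
Step 44: x=[6.9278] v=[-0.7851]
Step 45: x=[6.8880] v=[-0.7956]
v[0] did not become non-negative within 45 steps; using fallback time=2.2500

Answer: 2.2500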